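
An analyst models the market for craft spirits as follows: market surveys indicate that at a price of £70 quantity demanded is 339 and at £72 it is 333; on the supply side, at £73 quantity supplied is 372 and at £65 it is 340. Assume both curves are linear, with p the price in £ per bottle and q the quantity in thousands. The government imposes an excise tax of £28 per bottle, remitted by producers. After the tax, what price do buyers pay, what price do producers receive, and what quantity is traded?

Buyers pay £83; producers receive £55; quantity = 300.

Demand slope: (333 − 339)/(72 − 70) = -3, so qd = 549 − 3p.
Supply slope: (340 − 372)/(65 − 73) = 4, so qs = 4p + 80.
Before the tax: set 549 − 3p = 4p + 80 → p* = £67, q* = 348.
With the tax collected from producers, supply shifts: qs = 4(p − 28) + 80.
Solving gives q = 300 with buyers paying £83 and producers receiving £55 (the £28 wedge).
The less price-elastic side of the market bears the larger share of a per-unit tax.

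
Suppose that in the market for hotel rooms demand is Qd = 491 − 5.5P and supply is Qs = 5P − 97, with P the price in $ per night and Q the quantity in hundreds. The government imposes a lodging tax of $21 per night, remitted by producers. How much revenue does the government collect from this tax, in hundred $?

Tax revenue = $2688 hundred.

Before the tax: set 491 − 5.5P = 5P − 97 → P* = $56, Q* = 183.
With the tax collected from producers, supply shifts: Qs = 5(P − 21) − 97.
New equilibrium: consumers pay $66, producers receive $45, Q = 128. (Wedge: Pb − Ps = 21.)
Revenue = t · Q = 21 · 128 = $2688.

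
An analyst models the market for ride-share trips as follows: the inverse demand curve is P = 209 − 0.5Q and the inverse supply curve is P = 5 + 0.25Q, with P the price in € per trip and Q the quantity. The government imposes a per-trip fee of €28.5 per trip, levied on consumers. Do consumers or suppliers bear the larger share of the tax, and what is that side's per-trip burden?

Inverting to Q(P) form: Qd = 418 − 2P; Qs = 4P − 20.
Without the tax, 418 − 2P = 4P − 20 gives 6P = 438, so P* = €73 and Q* = 272.
With the tax collected from consumers, demand (in seller-price terms) shifts: Qd = 418 − 2(P + 28.5).
New equilibrium: consumers pay €92, suppliers receive €63.5, Q = 234. (Wedge: Pb − Ps = 28.5.)
Per-trip burden: consumers €19, suppliers €9.5.
Consumers take the larger share because demand is less price-elastic here (demand slope 2 vs supply slope 4).

Consumers bear the larger share: €19 per trip.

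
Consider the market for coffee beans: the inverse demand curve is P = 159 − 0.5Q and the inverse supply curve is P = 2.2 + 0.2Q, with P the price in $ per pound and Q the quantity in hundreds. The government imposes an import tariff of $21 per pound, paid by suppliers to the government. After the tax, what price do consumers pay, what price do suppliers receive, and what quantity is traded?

Inverting to Q(P) form: Qd = 318 − 2P; Qs = 5P − 11.
Without the tax, 318 − 2P = 5P − 11 gives 7P = 329, so P* = $47 and Q* = 224.
With the tax collected from suppliers, supply shifts: Qs = 5(P − 21) − 11.
Solving gives Q = 194 with consumers paying $62 and suppliers receiving $41 (the $21 wedge).
The less price-elastic side of the market bears the larger share of a per-unit tax.

Consumers pay $62; suppliers receive $41; quantity = 194.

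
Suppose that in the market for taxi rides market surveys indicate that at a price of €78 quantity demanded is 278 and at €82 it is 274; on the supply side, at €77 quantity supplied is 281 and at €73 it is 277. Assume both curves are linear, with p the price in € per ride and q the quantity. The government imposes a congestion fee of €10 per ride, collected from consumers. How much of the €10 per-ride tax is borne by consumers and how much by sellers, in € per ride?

Demand slope: (274 − 278)/(82 − 78) = -1, so qd = 356 − p.
Supply slope: (277 − 281)/(73 − 77) = 1, so qs = p + 204.
Without the tax, 356 − p = p + 204 gives 2p = 152, so p* = €76 and q* = 280.
With the tax collected from consumers, demand (in seller-price terms) shifts: qd = 356 − (p + 10).
New equilibrium: consumers pay €81, sellers receive €71, q = 275. (Wedge: pb − ps = 10.)
Burden on consumers: €5; on sellers: €5. (They sum to €10.)

Consumers bear €5 per ride; sellers bear €5 per ride.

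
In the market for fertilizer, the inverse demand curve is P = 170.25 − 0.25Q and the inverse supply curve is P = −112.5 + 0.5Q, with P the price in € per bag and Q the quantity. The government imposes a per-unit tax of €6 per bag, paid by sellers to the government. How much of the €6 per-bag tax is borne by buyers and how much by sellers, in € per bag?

Buyers bear €2 per bag; sellers bear €4 per bag.

Inverting to Q(P) form: Qd = 681 − 4P; Qs = 2P + 225.
Before the tax: set 681 − 4P = 2P + 225 → P* = €76, Q* = 377.
With the tax collected from sellers, supply shifts: Qs = 2(P − 6) + 225.
New equilibrium: buyers pay €78, sellers receive €72, Q = 369. (Wedge: Pb − Ps = 6.)
Burden on buyers: €2; on sellers: €4. (They sum to €6.)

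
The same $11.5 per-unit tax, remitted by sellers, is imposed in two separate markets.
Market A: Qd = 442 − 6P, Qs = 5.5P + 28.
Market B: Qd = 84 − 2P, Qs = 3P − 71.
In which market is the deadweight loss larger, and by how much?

Market A: pre-tax P* = $36, Q* = 226; post-tax Q = 193; deadweight loss = $189.75.
Market B: pre-tax P* = $31, Q* = 22; post-tax Q = 8.2; deadweight loss = $79.35.
Difference: $189.75 vs $79.35 → market A is larger by $110.4.

Market A, by $110.4.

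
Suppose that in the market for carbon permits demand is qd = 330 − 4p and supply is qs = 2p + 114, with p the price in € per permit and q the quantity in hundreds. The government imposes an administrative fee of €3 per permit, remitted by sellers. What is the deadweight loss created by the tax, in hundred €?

Without the tax, 330 − 4p = 2p + 114 gives 6p = 216, so p* = €36 and q* = 186.
With the tax collected from sellers, supply shifts: qs = 2(p − 3) + 114.
New equilibrium: consumers pay €37, sellers receive €34, q = 182. (Wedge: pb − ps = 3.)
Quantity falls by |ΔQ| = |186 − 182| = 4.
DWL = ½ · t · |ΔQ| = ½ · 3 · 4 = €6.

Deadweight loss = €6 hundred.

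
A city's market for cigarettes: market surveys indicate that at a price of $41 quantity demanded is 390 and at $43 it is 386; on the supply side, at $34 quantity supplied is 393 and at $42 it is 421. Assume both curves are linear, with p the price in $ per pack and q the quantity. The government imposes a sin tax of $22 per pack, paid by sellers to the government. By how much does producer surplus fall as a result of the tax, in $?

Producer surplus falls by $3088.

Demand slope: (386 − 390)/(43 − 41) = -2, so qd = 472 − 2p.
Supply slope: (421 − 393)/(42 − 34) = 3.5, so qs = 3.5p + 274.
Without the tax, 472 − 2p = 3.5p + 274 gives 5.5p = 198, so p* = $36 and q* = 400.
With the tax collected from sellers, supply shifts: qs = 3.5(p − 22) + 274.
New equilibrium: consumers pay $50, sellers receive $28, q = 372. (Wedge: pb − ps = 22.)
ΔPS is the trapezoid between Q = 372 and Q = 400 of height $8: ½ · (400 + 372) · 8 = $3088.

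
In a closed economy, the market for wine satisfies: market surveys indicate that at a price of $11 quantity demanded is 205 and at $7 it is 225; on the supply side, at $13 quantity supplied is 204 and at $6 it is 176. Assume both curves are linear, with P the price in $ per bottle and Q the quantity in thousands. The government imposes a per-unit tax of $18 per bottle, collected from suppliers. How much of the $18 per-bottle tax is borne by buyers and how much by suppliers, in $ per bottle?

Demand slope: (225 − 205)/(7 − 11) = -5, so Qd = 260 − 5P.
Supply slope: (176 − 204)/(6 − 13) = 4, so Qs = 4P + 152.
Before the tax: set 260 − 5P = 4P + 152 → P* = $12, Q* = 200.
With the tax collected from suppliers, supply shifts: Qs = 4(P − 18) + 152.
New equilibrium: buyers pay $20, suppliers receive $2, Q = 160. (Wedge: Pb − Ps = 18.)
Burden on buyers: $8; on suppliers: $10. (They sum to $18.)
The less price-elastic side of the market bears the larger share of a per-unit tax.

Buyers bear $8 per bottle; suppliers bear $10 per bottle.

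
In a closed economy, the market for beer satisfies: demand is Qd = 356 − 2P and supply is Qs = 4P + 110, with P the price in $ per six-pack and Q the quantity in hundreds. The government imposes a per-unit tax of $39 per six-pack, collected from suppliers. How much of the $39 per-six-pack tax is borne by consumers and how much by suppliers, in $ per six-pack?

Consumers bear $26 per six-pack; suppliers bear $13 per six-pack.

Without the tax, 356 − 2P = 4P + 110 gives 6P = 246, so P* = $41 and Q* = 274.
With the tax collected from suppliers, supply shifts: Qs = 4(P − 39) + 110.
Solving gives Q = 222 with consumers paying $67 and suppliers receiving $28 (the $39 wedge).
Burden on consumers: $26; on suppliers: $13. (They sum to $39.)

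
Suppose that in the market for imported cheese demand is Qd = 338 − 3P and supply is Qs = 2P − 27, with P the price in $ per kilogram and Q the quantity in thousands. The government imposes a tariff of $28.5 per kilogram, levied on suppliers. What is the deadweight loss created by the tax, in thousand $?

Deadweight loss = $487.35 thousand.

Without the tax, 338 − 3P = 2P − 27 gives 5P = 365, so P* = $73 and Q* = 119.
With the tax collected from suppliers, supply shifts: Qs = 2(P − 28.5) − 27.
New equilibrium: buyers pay $84.4, suppliers receive $55.9, Q = 84.8. (Wedge: Pb − Ps = 28.5.)
Quantity falls by |ΔQ| = |119 − 84.8| = 34.2.
DWL = ½ · t · |ΔQ| = ½ · 28.5 · 34.2 = $487.35.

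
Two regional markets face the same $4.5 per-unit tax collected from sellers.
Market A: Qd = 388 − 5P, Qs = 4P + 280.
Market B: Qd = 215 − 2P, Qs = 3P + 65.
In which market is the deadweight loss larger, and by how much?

Market A, by $10.35.

Market A: pre-tax P* = $12, Q* = 328; post-tax Q = 318; deadweight loss = $22.5.
Market B: pre-tax P* = $30, Q* = 155; post-tax Q = 149.6; deadweight loss = $12.15.
Difference: $22.5 vs $12.15 → market A is larger by $10.35.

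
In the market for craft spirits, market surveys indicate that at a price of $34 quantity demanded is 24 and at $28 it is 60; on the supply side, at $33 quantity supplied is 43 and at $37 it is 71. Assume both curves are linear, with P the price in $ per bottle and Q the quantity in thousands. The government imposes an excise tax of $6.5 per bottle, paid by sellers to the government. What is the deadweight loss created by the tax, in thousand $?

Deadweight loss = $68.25 thousand.

Demand slope: (60 − 24)/(28 − 34) = -6, so Qd = 228 − 6P.
Supply slope: (71 − 43)/(37 − 33) = 7, so Qs = 7P − 188.
Without the tax, 228 − 6P = 7P − 188 gives 13P = 416, so P* = $32 and Q* = 36.
With the tax collected from sellers, supply shifts: Qs = 7(P − 6.5) − 188.
Solving gives Q = 15 with buyers paying $35.5 and sellers receiving $29 (the $6.5 wedge).
Quantity falls by |ΔQ| = |36 − 15| = 21.
DWL = ½ · t · |ΔQ| = ½ · 6.5 · 21 = $68.25.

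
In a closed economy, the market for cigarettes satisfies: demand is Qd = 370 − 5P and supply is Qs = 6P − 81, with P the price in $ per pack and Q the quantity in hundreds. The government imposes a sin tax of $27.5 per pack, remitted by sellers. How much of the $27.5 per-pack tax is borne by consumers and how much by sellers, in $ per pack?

Consumers bear $15 per pack; sellers bear $12.5 per pack.

Without the tax, 370 − 5P = 6P − 81 gives 11P = 451, so P* = $41 and Q* = 165.
With the tax collected from sellers, supply shifts: Qs = 6(P − 27.5) − 81.
Solving gives Q = 90 with consumers paying $56 and sellers receiving $28.5 (the $27.5 wedge).
Burden on consumers: $15; on sellers: $12.5. (They sum to $27.5.)
The less price-elastic side of the market bears the larger share of a per-unit tax.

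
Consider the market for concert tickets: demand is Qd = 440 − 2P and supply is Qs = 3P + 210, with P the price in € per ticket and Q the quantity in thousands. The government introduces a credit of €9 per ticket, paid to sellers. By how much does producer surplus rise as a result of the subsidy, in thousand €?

Producer surplus rises by €1272.24 thousand.

Without the subsidy, 440 − 2P = 3P + 210 gives 5P = 230, so P* = €46 and Q* = 348.
With a per-unit subsidy paid to sellers, each receives P + 9 per unit sold, so supply becomes Qs = 3(P + 9) + 210.
Solving gives Q = 358.8 with buyers paying €40.6 and sellers receiving €49.6 (the €9 wedge).
ΔPS is the trapezoid between Q = 358.8 and Q = 348 of height €3.6: ½ · (348 + 358.8) · 3.6 = €1272.24.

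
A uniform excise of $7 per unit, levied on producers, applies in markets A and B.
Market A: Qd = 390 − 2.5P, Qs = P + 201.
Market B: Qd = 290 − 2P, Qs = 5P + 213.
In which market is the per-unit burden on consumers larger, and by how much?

Market B, by $3.

Market A: pre-tax P* = $54, Q* = 255; post-tax Q = 250; per-unit burden on consumers = $2.
Market B: pre-tax P* = $11, Q* = 268; post-tax Q = 258; per-unit burden on consumers = $5.
Difference: $2 vs $5 → market B is larger by $3.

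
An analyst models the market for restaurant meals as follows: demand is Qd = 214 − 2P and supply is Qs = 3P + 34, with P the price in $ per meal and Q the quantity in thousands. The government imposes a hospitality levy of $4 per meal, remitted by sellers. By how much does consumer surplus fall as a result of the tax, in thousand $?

Before the tax: set 214 − 2P = 3P + 34 → P* = $36, Q* = 142.
With the tax collected from sellers, supply shifts: Qs = 3(P − 4) + 34.
Solving gives Q = 137.2 with buyers paying $38.4 and sellers receiving $34.4 (the $4 wedge).
ΔCS is the trapezoid between Q = 137.2 and Q = 142 of height $2.4: ½ · (142 + 137.2) · 2.4 = $335.04.

Consumer surplus falls by $335.04 thousand.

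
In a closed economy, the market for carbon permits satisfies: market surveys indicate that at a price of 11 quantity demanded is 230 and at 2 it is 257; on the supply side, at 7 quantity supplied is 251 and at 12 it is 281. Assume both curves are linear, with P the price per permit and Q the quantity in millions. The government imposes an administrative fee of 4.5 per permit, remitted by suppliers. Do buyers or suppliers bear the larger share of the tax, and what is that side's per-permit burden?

Buyers bear the larger share: 3 per permit.

Demand slope: (257 − 230)/(2 − 11) = -3, so Qd = 263 − 3P.
Supply slope: (281 − 251)/(12 − 7) = 6, so Qs = 6P + 209.
Before the tax: set 263 − 3P = 6P + 209 → P* = 6, Q* = 245.
With the tax collected from suppliers, supply shifts: Qs = 6(P − 4.5) + 209.
New equilibrium: buyers pay 9, suppliers receive 4.5, Q = 236. (Wedge: Pb − Ps = 4.5.)
Per-permit burden: buyers 3, suppliers 1.5.
Buyers take the larger share because demand is less price-elastic here (demand slope 3 vs supply slope 6).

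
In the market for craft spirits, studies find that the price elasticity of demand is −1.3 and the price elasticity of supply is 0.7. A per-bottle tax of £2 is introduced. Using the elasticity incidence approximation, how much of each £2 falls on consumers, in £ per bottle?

Consumers bear ≈ £0.7 per bottle.

Incidence ratio: consumers' share ≈ εs / (εs + |εd|) = 0.7 / (0.7 + 1.3) = 0.35.
So consumers bear ≈ 0.35 × £2 = £0.7; suppliers bear £1.3.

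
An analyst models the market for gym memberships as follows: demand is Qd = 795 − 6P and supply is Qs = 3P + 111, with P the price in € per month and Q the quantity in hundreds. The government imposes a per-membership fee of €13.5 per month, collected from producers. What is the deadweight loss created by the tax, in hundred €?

Before the tax: set 795 − 6P = 3P + 111 → P* = €76, Q* = 339.
With the tax collected from producers, supply shifts: Qs = 3(P − 13.5) + 111.
New equilibrium: buyers pay €80.5, producers receive €67, Q = 312. (Wedge: Pb − Ps = 13.5.)
Quantity falls by |ΔQ| = |339 − 312| = 27.
DWL = ½ · t · |ΔQ| = ½ · 13.5 · 27 = €182.25.

Deadweight loss = €182.25 hundred.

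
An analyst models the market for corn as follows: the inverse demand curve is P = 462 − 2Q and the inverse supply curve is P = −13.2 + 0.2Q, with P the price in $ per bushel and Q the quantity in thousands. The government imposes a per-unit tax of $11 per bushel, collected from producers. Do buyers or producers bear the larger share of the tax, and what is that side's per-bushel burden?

Buyers bear the larger share: $10 per bushel.

Inverting to Q(P) form: Qd = 231 − 0.5P; Qs = 5P + 66.
Without the tax, 231 − 0.5P = 5P + 66 gives 5.5P = 165, so P* = $30 and Q* = 216.
With the tax collected from producers, supply shifts: Qs = 5(P − 11) + 66.
New equilibrium: buyers pay $40, producers receive $29, Q = 211. (Wedge: Pb − Ps = 11.)
Per-bushel burden: buyers $10, producers $1.
Buyers take the larger share because demand is less price-elastic here (demand slope 0.5 vs supply slope 5).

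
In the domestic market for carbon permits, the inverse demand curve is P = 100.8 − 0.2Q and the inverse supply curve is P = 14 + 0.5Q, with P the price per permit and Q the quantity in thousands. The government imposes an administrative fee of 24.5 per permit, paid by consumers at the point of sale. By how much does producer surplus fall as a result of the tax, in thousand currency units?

Producer surplus falls by 1863.75 thousand.

Inverting to Q(P) form: Qd = 504 − 5P; Qs = 2P − 28.
Without the tax, 504 − 5P = 2P − 28 gives 7P = 532, so P* = 76 and Q* = 124.
With the tax collected from consumers, demand (in seller-price terms) shifts: Qd = 504 − 5(P + 24.5).
Solving gives Q = 89 with consumers paying 83 and suppliers receiving 58.5 (the 24.5 wedge).
ΔPS is the trapezoid between Q = 89 and Q = 124 of height 17.5: ½ · (124 + 89) · 17.5 = 1863.75.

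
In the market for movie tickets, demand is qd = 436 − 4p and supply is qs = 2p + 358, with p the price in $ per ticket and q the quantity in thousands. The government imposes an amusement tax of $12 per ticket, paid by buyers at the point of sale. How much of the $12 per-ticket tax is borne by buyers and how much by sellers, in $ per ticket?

Before the tax: set 436 − 4p = 2p + 358 → p* = $13, q* = 384.
With the tax collected from buyers, demand (in seller-price terms) shifts: qd = 436 − 4(p + 12).
Solving gives q = 368 with buyers paying $17 and sellers receiving $5 (the $12 wedge).
Burden on buyers: $4; on sellers: $8. (They sum to $12.)
The less price-elastic side of the market bears the larger share of a per-unit tax.

Buyers bear $4 per ticket; sellers bear $8 per ticket.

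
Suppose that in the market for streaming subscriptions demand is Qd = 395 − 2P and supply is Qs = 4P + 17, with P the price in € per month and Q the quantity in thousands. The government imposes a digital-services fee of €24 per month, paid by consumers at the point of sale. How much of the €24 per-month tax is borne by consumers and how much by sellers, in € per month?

Without the tax, 395 − 2P = 4P + 17 gives 6P = 378, so P* = €63 and Q* = 269.
With the tax collected from consumers, demand (in seller-price terms) shifts: Qd = 395 − 2(P + 24).
New equilibrium: consumers pay €79, sellers receive €55, Q = 237. (Wedge: Pb − Ps = 24.)
Burden on consumers: €16; on sellers: €8. (They sum to €24.)

Consumers bear €16 per month; sellers bear €8 per month.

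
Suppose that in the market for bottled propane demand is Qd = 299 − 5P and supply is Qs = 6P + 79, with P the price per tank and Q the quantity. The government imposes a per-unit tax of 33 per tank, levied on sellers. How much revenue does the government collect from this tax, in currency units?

Tax revenue = 3597.

Before the tax: set 299 − 5P = 6P + 79 → P* = 20, Q* = 199.
With the tax collected from sellers, supply shifts: Qs = 6(P − 33) + 79.
Solving gives Q = 109 with buyers paying 38 and sellers receiving 5 (the 33 wedge).
Revenue = t · Q = 33 · 109 = 3597.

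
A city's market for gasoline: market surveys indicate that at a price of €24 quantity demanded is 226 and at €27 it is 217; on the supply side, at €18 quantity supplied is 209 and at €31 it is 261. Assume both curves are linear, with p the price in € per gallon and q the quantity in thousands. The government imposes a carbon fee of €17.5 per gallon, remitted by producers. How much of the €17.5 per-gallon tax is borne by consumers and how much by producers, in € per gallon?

Consumers bear €10 per gallon; producers bear €7.5 per gallon.

Demand slope: (217 − 226)/(27 − 24) = -3, so qd = 298 − 3p.
Supply slope: (261 − 209)/(31 − 18) = 4, so qs = 4p + 137.
Without the tax, 298 − 3p = 4p + 137 gives 7p = 161, so p* = €23 and q* = 229.
With the tax collected from producers, supply shifts: qs = 4(p − 17.5) + 137.
Solving gives q = 199 with consumers paying €33 and producers receiving €15.5 (the €17.5 wedge).
Burden on consumers: €10; on producers: €7.5. (They sum to €17.5.)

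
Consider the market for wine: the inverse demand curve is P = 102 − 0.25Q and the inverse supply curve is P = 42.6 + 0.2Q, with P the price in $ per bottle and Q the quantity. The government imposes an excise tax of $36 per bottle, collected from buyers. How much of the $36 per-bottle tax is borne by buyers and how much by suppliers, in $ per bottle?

Buyers bear $20 per bottle; suppliers bear $16 per bottle.

Rewrite in direct form: Qd = 408 − 4P and Qs = 5P − 213.
Before the tax: set 408 − 4P = 5P − 213 → P* = $69, Q* = 132.
With the tax collected from buyers, demand (in seller-price terms) shifts: Qd = 408 − 4(P + 36).
New equilibrium: buyers pay $89, suppliers receive $53, Q = 52. (Wedge: Pb − Ps = 36.)
Burden on buyers: $20; on suppliers: $16. (They sum to $36.)
The less price-elastic side of the market bears the larger share of a per-unit tax.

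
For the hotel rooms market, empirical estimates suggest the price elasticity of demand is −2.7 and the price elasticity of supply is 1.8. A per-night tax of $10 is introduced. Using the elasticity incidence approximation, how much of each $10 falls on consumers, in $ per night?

Consumers bear ≈ $4 per night.

Incidence ratio: consumers' share ≈ εs / (εs + |εd|) = 1.8 / (1.8 + 2.7) = 0.4.
So consumers bear ≈ 0.4 × $10 = $4; sellers bear $6.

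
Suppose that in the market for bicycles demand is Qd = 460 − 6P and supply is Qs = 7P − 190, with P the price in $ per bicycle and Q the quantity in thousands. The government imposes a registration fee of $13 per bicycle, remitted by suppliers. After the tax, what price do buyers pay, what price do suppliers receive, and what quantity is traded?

Before the tax: set 460 − 6P = 7P − 190 → P* = $50, Q* = 160.
With the tax collected from suppliers, supply shifts: Qs = 7(P − 13) − 190.
New equilibrium: buyers pay $57, suppliers receive $44, Q = 118. (Wedge: Pb − Ps = 13.)

Buyers pay $57; suppliers receive $44; quantity = 118.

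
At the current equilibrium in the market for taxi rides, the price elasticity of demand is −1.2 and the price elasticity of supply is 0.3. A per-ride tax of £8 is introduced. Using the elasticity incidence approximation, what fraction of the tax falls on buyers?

Buyers' share ≈ 0.2.

Incidence ratio: buyers' share ≈ εs / (εs + |εd|) = 0.3 / (0.3 + 1.2) = 0.2.
Supply is the less elastic side, so buyers bear the smaller share.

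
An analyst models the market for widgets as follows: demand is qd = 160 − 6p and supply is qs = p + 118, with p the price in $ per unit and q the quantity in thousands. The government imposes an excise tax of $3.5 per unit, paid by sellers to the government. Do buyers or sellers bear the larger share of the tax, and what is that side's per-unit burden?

Sellers bear the larger share: $3 per unit.

Before the tax: set 160 − 6p = p + 118 → p* = $6, q* = 124.
With the tax collected from sellers, supply shifts: qs = (p − 3.5) + 118.
New equilibrium: buyers pay $6.5, sellers receive $3, q = 121. (Wedge: pb − ps = 3.5.)
Per-unit burden: buyers $0.5, sellers $3.
Sellers take the larger share because supply is less price-elastic here (demand slope 6 vs supply slope 1).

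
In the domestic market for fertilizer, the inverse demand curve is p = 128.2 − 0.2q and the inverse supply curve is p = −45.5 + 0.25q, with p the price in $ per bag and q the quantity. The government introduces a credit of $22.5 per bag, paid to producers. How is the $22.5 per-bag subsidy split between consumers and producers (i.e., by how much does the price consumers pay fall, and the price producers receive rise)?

Consumers gain $10 per bag; producers gain $12.5 per bag.

Inverting to q(p) form: qd = 641 − 5p; qs = 4p + 182.
Without the subsidy, 641 − 5p = 4p + 182 gives 9p = 459, so p* = $51 and q* = 386.
With a per-unit subsidy paid to producers, each receives p + 22.5 per unit sold, so supply becomes qs = 4(p + 22.5) + 182.
New equilibrium: consumers pay $41, producers receive $63.5, q = 436. (Wedge: pb − ps = −22.5.)
Gain to consumers: $10; to producers: $12.5. (They sum to $22.5.)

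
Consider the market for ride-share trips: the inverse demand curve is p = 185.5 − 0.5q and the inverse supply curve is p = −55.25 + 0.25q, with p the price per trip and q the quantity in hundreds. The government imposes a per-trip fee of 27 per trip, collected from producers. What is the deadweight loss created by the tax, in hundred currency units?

Rewrite in direct form: qd = 371 − 2p and qs = 4p + 221.
Without the tax, 371 − 2p = 4p + 221 gives 6p = 150, so p* = 25 and q* = 321.
With the tax collected from producers, supply shifts: qs = 4(p − 27) + 221.
New equilibrium: consumers pay 43, producers receive 16, q = 285. (Wedge: pb − ps = 27.)
Quantity falls by |ΔQ| = |321 − 285| = 36.
DWL = ½ · t · |ΔQ| = ½ · 27 · 36 = 486.

Deadweight loss = 486 hundred.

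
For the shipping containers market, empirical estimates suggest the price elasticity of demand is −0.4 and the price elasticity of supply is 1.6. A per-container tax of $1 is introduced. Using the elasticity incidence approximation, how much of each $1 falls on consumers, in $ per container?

Consumers bear ≈ $0.8 per container.

Incidence ratio: consumers' share ≈ εs / (εs + |εd|) = 1.6 / (1.6 + 0.4) = 0.8.
So consumers bear ≈ 0.8 × $1 = $0.8; sellers bear $0.2.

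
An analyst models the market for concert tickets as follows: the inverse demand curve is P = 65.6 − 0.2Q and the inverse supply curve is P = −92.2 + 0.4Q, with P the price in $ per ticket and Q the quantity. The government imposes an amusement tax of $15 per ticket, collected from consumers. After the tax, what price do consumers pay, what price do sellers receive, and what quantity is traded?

Inverting to Q(P) form: Qd = 328 − 5P; Qs = 2.5P + 230.5.
Without the tax, 328 − 5P = 2.5P + 230.5 gives 7.5P = 97.5, so P* = $13 and Q* = 263.
With the tax collected from consumers, demand (in seller-price terms) shifts: Qd = 328 − 5(P + 15).
New equilibrium: consumers pay $18, sellers receive $3, Q = 238. (Wedge: Pb − Ps = 15.)
The less price-elastic side of the market bears the larger share of a per-unit tax.

Consumers pay $18; sellers receive $3; quantity = 238.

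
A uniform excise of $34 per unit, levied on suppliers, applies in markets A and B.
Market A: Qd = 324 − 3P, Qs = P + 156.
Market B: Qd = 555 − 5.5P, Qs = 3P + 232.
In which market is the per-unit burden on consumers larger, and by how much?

Market A: pre-tax P* = $42, Q* = 198; post-tax Q = 172.5; per-unit burden on consumers = $8.5.
Market B: pre-tax P* = $38, Q* = 346; post-tax Q = 280; per-unit burden on consumers = $12.
Difference: $8.5 vs $12 → market B is larger by $3.5.

Market B, by $3.5.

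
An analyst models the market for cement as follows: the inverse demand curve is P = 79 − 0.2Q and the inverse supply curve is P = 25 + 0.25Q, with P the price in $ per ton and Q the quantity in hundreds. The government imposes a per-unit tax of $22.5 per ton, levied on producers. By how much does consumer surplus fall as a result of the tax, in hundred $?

Consumer surplus falls by $950 hundred.

Rewrite in direct form: Qd = 395 − 5P and Qs = 4P − 100.
Before the tax: set 395 − 5P = 4P − 100 → P* = $55, Q* = 120.
With the tax collected from producers, supply shifts: Qs = 4(P − 22.5) − 100.
New equilibrium: consumers pay $65, producers receive $42.5, Q = 70. (Wedge: Pb − Ps = 22.5.)
ΔCS is the trapezoid between Q = 70 and Q = 120 of height $10: ½ · (120 + 70) · 10 = $950.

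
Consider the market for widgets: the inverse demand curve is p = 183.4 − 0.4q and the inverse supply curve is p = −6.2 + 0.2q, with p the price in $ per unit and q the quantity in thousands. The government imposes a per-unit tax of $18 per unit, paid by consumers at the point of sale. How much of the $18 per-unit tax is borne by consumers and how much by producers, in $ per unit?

Consumers bear $12 per unit; producers bear $6 per unit.

Rewrite in direct form: qd = 458.5 − 2.5p and qs = 5p + 31.
Without the tax, 458.5 − 2.5p = 5p + 31 gives 7.5p = 427.5, so p* = $57 and q* = 316.
With the tax collected from consumers, demand (in seller-price terms) shifts: qd = 458.5 − 2.5(p + 18).
New equilibrium: consumers pay $69, producers receive $51, q = 286. (Wedge: pb − ps = 18.)
Burden on consumers: $12; on producers: $6. (They sum to $18.)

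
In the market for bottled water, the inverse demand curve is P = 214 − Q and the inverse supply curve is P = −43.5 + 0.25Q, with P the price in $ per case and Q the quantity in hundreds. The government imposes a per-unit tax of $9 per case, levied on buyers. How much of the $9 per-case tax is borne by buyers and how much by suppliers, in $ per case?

Inverting to Q(P) form: Qd = 214 − P; Qs = 4P + 174.
Without the tax, 214 − P = 4P + 174 gives 5P = 40, so P* = $8 and Q* = 206.
With the tax collected from buyers, demand (in seller-price terms) shifts: Qd = 214 − (P + 9).
New equilibrium: buyers pay $15.2, suppliers receive $6.2, Q = 198.8. (Wedge: Pb − Ps = 9.)
Burden on buyers: $7.2; on suppliers: $1.8. (They sum to $9.)
The less price-elastic side of the market bears the larger share of a per-unit tax.

Buyers bear $7.2 per case; suppliers bear $1.8 per case.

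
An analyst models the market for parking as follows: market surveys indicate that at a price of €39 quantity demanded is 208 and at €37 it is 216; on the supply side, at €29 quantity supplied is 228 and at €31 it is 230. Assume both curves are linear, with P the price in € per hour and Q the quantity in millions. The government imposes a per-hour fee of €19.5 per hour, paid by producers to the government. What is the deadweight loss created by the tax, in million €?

Deadweight loss = €152.1 million.

Demand slope: (216 − 208)/(37 − 39) = -4, so Qd = 364 − 4P.
Supply slope: (230 − 228)/(31 − 29) = 1, so Qs = P + 199.
Before the tax: set 364 − 4P = P + 199 → P* = €33, Q* = 232.
With the tax collected from producers, supply shifts: Qs = (P − 19.5) + 199.
New equilibrium: consumers pay €36.9, producers receive €17.4, Q = 216.4. (Wedge: Pb − Ps = 19.5.)
Quantity falls by |ΔQ| = |232 − 216.4| = 15.6.
DWL = ½ · t · |ΔQ| = ½ · 19.5 · 15.6 = €152.1.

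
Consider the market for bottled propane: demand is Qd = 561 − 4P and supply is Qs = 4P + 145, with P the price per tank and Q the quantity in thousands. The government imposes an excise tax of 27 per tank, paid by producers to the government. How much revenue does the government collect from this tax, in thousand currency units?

Before the tax: set 561 − 4P = 4P + 145 → P* = 52, Q* = 353.
With the tax collected from producers, supply shifts: Qs = 4(P − 27) + 145.
Solving gives Q = 299 with consumers paying 65.5 and producers receiving 38.5 (the 27 wedge).
Revenue = t · Q = 27 · 299 = 8073.

Tax revenue = 8073 thousand.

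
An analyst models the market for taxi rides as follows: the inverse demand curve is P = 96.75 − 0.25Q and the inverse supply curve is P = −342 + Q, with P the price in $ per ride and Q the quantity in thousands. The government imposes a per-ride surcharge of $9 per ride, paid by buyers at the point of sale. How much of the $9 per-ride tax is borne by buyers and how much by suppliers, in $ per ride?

Inverting to Q(P) form: Qd = 387 − 4P; Qs = P + 342.
Without the tax, 387 − 4P = P + 342 gives 5P = 45, so P* = $9 and Q* = 351.
With the tax collected from buyers, demand (in seller-price terms) shifts: Qd = 387 − 4(P + 9).
New equilibrium: buyers pay $10.8, suppliers receive $1.8, Q = 343.8. (Wedge: Pb − Ps = 9.)
Burden on buyers: $1.8; on suppliers: $7.2. (They sum to $9.)
The less price-elastic side of the market bears the larger share of a per-unit tax.

Buyers bear $1.8 per ride; suppliers bear $7.2 per ride.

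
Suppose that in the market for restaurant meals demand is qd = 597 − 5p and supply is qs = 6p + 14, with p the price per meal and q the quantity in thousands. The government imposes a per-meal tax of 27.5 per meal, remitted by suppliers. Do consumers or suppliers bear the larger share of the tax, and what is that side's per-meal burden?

Before the tax: set 597 − 5p = 6p + 14 → p* = 53, q* = 332.
With the tax collected from suppliers, supply shifts: qs = 6(p − 27.5) + 14.
Solving gives q = 257 with consumers paying 68 and suppliers receiving 40.5 (the 27.5 wedge).
Per-meal burden: consumers 15, suppliers 12.5.
Consumers take the larger share because demand is less price-elastic here (demand slope 5 vs supply slope 6).
The less price-elastic side of the market bears the larger share of a per-unit tax.

Consumers bear the larger share: 15 per meal.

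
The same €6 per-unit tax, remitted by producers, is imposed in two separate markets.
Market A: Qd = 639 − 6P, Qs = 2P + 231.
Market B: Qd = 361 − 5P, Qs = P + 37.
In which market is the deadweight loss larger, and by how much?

Market A, by €12.

Market A: pre-tax P* = €51, Q* = 333; post-tax Q = 324; deadweight loss = €27.
Market B: pre-tax P* = €54, Q* = 91; post-tax Q = 86; deadweight loss = €15.
Difference: €27 vs €15 → market A is larger by €12.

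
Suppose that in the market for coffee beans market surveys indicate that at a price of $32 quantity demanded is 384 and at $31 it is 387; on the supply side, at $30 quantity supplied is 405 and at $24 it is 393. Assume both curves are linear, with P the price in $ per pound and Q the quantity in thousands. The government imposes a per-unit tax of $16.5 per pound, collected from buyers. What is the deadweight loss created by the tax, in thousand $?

Deadweight loss = $163.35 thousand.

Demand slope: (387 − 384)/(31 − 32) = -3, so Qd = 480 − 3P.
Supply slope: (393 − 405)/(24 − 30) = 2, so Qs = 2P + 345.
Without the tax, 480 − 3P = 2P + 345 gives 5P = 135, so P* = $27 and Q* = 399.
With the tax collected from buyers, demand (in seller-price terms) shifts: Qd = 480 − 3(P + 16.5).
Solving gives Q = 379.2 with buyers paying $33.6 and sellers receiving $17.1 (the $16.5 wedge).
Quantity falls by |ΔQ| = |399 − 379.2| = 19.8.
DWL = ½ · t · |ΔQ| = ½ · 16.5 · 19.8 = $163.35.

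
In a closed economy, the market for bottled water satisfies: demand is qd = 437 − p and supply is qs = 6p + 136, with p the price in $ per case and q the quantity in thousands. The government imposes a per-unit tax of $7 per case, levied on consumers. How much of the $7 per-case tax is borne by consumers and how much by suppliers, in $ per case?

Before the tax: set 437 − p = 6p + 136 → p* = $43, q* = 394.
With the tax collected from consumers, demand (in seller-price terms) shifts: qd = 437 − (p + 7).
Solving gives q = 388 with consumers paying $49 and suppliers receiving $42 (the $7 wedge).
Burden on consumers: $6; on suppliers: $1. (They sum to $7.)

Consumers bear $6 per case; suppliers bear $1 per case.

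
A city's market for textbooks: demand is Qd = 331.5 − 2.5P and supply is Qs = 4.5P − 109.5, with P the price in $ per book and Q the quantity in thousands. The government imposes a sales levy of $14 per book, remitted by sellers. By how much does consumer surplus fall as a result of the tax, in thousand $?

Consumer surplus falls by $1464.75 thousand.

Without the tax, 331.5 − 2.5P = 4.5P − 109.5 gives 7P = 441, so P* = $63 and Q* = 174.
With the tax collected from sellers, supply shifts: Qs = 4.5(P − 14) − 109.5.
New equilibrium: buyers pay $72, sellers receive $58, Q = 151.5. (Wedge: Pb − Ps = 14.)
ΔCS is the trapezoid between Q = 151.5 and Q = 174 of height $9: ½ · (174 + 151.5) · 9 = $1464.75.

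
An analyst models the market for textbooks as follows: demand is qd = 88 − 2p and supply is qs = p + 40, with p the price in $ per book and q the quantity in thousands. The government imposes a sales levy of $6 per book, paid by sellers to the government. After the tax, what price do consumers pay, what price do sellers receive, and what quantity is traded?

Before the tax: set 88 − 2p = p + 40 → p* = $16, q* = 56.
With the tax collected from sellers, supply shifts: qs = (p − 6) + 40.
New equilibrium: consumers pay $18, sellers receive $12, q = 52. (Wedge: pb − ps = 6.)
The less price-elastic side of the market bears the larger share of a per-unit tax.

Consumers pay $18; sellers receive $12; quantity = 52.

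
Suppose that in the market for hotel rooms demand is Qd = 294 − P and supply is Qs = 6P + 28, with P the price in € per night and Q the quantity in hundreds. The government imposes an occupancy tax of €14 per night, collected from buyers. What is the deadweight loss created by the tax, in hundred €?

Deadweight loss = €84 hundred.

Without the tax, 294 − P = 6P + 28 gives 7P = 266, so P* = €38 and Q* = 256.
With the tax collected from buyers, demand (in seller-price terms) shifts: Qd = 294 − (P + 14).
New equilibrium: buyers pay €50, sellers receive €36, Q = 244. (Wedge: Pb − Ps = 14.)
Quantity falls by |ΔQ| = |256 − 244| = 12.
DWL = ½ · t · |ΔQ| = ½ · 14 · 12 = €84.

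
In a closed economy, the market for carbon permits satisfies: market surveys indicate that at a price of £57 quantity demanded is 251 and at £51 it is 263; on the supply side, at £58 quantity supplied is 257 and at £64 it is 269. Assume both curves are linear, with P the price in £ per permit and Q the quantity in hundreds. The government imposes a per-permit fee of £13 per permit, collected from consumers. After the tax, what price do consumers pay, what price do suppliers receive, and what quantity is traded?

Consumers pay £62.5; suppliers receive £49.5; quantity = 240.

Demand slope: (263 − 251)/(51 − 57) = -2, so Qd = 365 − 2P.
Supply slope: (269 − 257)/(64 − 58) = 2, so Qs = 2P + 141.
Before the tax: set 365 − 2P = 2P + 141 → P* = £56, Q* = 253.
With the tax collected from consumers, demand (in seller-price terms) shifts: Qd = 365 − 2(P + 13).
Solving gives Q = 240 with consumers paying £62.5 and suppliers receiving £49.5 (the £13 wedge).
The less price-elastic side of the market bears the larger share of a per-unit tax.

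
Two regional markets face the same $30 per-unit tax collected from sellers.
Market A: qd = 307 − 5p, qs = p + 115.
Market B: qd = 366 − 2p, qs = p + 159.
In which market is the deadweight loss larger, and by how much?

Market A, by $75.

Market A: pre-tax p* = $32, q* = 147; post-tax q = 122; deadweight loss = $375.
Market B: pre-tax p* = $69, q* = 228; post-tax q = 208; deadweight loss = $300.
Difference: $375 vs $300 → market A is larger by $75.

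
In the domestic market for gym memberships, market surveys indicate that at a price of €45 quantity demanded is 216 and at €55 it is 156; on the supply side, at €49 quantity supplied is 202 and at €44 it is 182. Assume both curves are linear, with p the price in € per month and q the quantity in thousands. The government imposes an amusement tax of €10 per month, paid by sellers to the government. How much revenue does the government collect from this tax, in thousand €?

Demand slope: (156 − 216)/(55 − 45) = -6, so qd = 486 − 6p.
Supply slope: (182 − 202)/(44 − 49) = 4, so qs = 4p + 6.
Without the tax, 486 − 6p = 4p + 6 gives 10p = 480, so p* = €48 and q* = 198.
With the tax collected from sellers, supply shifts: qs = 4(p − 10) + 6.
New equilibrium: buyers pay €52, sellers receive €42, q = 174. (Wedge: pb − ps = 10.)
Revenue = t · Q = 10 · 174 = €1740.

Tax revenue = €1740 thousand.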